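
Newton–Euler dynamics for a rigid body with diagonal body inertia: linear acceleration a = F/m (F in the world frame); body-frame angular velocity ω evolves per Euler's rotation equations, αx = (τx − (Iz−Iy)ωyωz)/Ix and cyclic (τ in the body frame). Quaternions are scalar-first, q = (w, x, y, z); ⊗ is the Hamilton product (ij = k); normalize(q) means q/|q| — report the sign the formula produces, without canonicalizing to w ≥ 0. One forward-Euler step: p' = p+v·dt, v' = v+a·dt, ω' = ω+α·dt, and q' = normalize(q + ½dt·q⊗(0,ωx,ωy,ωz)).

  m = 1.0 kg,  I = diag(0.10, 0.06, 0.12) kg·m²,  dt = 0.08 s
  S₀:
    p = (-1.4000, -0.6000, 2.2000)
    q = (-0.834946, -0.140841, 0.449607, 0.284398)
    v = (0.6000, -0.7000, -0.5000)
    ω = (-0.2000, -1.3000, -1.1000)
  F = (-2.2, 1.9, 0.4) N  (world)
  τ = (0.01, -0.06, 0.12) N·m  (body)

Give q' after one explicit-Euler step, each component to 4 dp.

q' = (-0.7983, -0.1388, 0.4834, 0.3313)

2q̇ = q⊗(0,ω) = (0.8691587, 0.0421389, 0.8736251, 1.1914553)
updated quaternion q' = (-0.7983, -0.1388, 0.4834, 0.3313)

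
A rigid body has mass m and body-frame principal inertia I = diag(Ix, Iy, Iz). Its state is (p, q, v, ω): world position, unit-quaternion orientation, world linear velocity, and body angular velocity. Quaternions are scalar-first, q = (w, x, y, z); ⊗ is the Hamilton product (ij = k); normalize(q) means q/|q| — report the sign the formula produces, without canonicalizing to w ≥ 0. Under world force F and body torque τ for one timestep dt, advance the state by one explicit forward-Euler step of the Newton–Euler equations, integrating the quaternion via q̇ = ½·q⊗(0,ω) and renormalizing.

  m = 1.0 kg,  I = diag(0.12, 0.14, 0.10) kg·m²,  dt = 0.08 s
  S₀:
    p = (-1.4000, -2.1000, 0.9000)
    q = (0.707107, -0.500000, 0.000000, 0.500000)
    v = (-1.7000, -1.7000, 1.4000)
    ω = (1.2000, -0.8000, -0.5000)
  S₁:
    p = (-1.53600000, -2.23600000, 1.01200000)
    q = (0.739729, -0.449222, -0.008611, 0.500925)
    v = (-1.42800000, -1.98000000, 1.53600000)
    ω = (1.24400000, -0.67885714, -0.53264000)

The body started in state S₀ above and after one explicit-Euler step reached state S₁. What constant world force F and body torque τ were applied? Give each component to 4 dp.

Δv = v₁−v₀ = (0.27200000, -0.28000000, 0.13600000)
m·(v₁−v₀)/dt = (3.4000, -3.5000, 1.7000)
Δω = ω₁−ω₀ = (0.04400000, 0.12114286, -0.03264000)
gyro term ω₀×Iω₀ = (-0.0160, -0.0120, -0.0192)
τ = I·(Δω/dt) + ω₀×(Iω₀) = (0.0500, 0.2000, -0.0600)

F = (3.4000, -3.5000, 1.7000)
τ = (0.0500, 0.2000, -0.0600)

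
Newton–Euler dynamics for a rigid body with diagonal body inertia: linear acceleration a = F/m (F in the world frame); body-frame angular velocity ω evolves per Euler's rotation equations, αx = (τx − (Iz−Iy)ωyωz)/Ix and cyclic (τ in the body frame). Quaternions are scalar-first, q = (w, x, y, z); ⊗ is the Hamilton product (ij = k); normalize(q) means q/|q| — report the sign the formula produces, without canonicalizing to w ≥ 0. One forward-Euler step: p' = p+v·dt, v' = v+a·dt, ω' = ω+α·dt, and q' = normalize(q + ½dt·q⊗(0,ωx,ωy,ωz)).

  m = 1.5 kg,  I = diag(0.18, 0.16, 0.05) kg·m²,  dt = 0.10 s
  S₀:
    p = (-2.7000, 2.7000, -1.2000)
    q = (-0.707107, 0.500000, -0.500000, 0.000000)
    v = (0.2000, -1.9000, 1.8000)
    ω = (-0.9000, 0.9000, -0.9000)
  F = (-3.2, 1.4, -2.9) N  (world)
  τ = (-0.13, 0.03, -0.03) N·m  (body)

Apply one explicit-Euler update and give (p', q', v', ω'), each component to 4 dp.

p' = (-2.6800, 2.5100, -1.0200)
q' = (-0.6601, 0.5526, -0.5078, 0.0317)
v' = (-0.0133, -1.8067, 1.6067)
ω' = (-1.0217, 0.8529, -0.9924)

gyro term ω×Iω = (0.0891, 0.1053, 0.0162)
α = I⁻¹(τ − ω×Iω) = (-1.2172, -0.4706, -0.9240)
ω' = ω + α·dt = (-1.0217, 0.8529, -0.9924)
q⊗(0,ω) = (0.9000000, 1.0863963, -0.1863963, 0.6363963)
updated quaternion q' = (-0.6601, 0.5526, -0.5078, 0.0317)
linear accel F/m = (-2.1333, 0.9333, -1.9333)
p + v·dt = (-2.6800, 2.5100, -1.0200)
v' = v + a·dt = (-0.0133, -1.8067, 1.6067)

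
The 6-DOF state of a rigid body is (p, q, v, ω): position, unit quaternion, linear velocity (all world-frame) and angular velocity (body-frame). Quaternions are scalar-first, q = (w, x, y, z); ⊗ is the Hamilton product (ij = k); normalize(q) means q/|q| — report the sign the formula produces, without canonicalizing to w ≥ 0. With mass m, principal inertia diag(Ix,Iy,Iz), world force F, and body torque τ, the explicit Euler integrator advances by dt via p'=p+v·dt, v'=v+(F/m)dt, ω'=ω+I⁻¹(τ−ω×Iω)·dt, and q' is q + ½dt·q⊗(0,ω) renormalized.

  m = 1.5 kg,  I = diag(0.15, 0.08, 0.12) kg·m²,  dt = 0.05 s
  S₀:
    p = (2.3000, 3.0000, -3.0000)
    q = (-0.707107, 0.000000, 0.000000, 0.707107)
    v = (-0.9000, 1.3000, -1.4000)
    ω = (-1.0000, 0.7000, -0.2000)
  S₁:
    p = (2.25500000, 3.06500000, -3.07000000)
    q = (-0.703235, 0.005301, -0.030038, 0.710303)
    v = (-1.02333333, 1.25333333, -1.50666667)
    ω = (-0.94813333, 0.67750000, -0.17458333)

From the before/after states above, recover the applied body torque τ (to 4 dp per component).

τ = (0.1500, -0.0300, 0.1100)

rate change Δω = (0.05186667, -0.02250000, 0.02541667)
ω₀×(Iω₀) = (-0.0056, 0.0060, 0.0490)
τ = I·(Δω/dt) + ω₀×(Iω₀) = (0.1500, -0.0300, 0.1100)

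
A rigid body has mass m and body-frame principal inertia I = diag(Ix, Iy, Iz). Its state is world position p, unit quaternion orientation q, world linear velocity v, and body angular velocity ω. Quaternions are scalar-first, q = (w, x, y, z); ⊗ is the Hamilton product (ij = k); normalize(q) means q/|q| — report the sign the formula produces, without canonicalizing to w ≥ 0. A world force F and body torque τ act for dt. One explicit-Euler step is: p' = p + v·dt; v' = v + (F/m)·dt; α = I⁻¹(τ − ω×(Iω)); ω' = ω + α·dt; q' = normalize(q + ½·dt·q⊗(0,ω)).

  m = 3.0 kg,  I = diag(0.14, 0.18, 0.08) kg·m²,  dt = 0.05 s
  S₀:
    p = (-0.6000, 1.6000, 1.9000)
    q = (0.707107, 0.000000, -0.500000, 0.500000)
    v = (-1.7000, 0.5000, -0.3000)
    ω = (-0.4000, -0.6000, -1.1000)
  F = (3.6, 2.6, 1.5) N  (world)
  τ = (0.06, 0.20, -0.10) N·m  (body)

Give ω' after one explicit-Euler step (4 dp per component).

ω' = (-0.3550, -0.5518, -1.1685)

precession coupling ω×(Iω) = (-0.0660, 0.0264, 0.0096)
α = I⁻¹(τ − ω×Iω) = (0.9000, 0.9644, -1.3700)
ω' = ω + α·dt = (-0.3550, -0.5518, -1.1685)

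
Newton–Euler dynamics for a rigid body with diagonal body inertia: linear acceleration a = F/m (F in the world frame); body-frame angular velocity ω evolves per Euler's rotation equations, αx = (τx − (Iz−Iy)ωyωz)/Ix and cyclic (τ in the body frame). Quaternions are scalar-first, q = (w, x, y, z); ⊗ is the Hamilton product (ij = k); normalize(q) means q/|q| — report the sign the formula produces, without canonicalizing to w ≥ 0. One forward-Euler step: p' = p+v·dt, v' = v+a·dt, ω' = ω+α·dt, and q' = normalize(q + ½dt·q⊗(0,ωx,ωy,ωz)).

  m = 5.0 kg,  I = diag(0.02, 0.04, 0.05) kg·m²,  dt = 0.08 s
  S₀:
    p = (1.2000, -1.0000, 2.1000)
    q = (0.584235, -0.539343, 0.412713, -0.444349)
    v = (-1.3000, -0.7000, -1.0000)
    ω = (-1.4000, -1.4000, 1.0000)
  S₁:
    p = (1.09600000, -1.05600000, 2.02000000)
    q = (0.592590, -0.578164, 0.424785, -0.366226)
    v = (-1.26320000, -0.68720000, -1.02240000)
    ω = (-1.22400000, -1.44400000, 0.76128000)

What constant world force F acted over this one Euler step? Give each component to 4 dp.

v₁ − v₀ = (0.03680000, 0.01280000, -0.02240000)
applied force F = (2.3000, 0.8000, -1.4000)

F = (2.3000, 0.8000, -1.4000)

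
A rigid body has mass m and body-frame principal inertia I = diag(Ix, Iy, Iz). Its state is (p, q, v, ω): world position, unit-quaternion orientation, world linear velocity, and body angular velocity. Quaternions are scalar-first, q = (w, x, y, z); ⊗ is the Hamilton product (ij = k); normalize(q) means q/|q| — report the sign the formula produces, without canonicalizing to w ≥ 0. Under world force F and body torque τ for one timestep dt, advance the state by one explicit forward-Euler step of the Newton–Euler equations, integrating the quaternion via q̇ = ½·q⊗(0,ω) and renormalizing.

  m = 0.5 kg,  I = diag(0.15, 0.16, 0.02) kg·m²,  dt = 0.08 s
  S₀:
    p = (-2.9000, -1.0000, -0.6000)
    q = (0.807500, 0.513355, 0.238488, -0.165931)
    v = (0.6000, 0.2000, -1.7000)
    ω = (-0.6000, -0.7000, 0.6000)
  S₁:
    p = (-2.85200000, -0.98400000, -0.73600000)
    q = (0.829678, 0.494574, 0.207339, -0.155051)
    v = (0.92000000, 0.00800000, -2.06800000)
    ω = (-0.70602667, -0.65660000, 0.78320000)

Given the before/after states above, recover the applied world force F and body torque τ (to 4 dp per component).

ω₁ − ω₀ = (-0.10602667, 0.04340000, 0.18320000)
precession coupling = (0.0588, -0.0468, 0.0042)
applied torque τ = (-0.1400, 0.0400, 0.0500)
Δv = v₁−v₀ = (0.32000000, -0.19200000, -0.36800000)
applied force F = (2.0000, -1.2000, -2.3000)

F = (2.0000, -1.2000, -2.3000)
τ = (-0.1400, 0.0400, 0.0500)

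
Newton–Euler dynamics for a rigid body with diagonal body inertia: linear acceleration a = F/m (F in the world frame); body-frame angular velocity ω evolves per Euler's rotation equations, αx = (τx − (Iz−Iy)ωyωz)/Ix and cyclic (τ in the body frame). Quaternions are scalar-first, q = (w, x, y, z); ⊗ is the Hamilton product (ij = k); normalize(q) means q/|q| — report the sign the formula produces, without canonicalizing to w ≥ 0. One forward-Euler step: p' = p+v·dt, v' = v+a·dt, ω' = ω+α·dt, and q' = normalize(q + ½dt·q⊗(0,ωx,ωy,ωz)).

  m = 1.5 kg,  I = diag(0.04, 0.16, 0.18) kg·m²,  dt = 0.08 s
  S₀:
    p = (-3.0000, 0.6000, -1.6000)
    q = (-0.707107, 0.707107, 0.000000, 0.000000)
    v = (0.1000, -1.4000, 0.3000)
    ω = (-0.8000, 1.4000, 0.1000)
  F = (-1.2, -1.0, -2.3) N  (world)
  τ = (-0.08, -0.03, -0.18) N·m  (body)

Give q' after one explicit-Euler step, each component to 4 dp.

q' = (-0.6831, 0.7282, -0.0423, 0.0367)

Hamilton product q⊗(0,ω) = (0.5656856, 0.5656856, -1.0606605, 0.9192391)
q' = normalize(q + ½dt·q⊗(0,ω)) = (-0.6831, 0.7282, -0.0423, 0.0367)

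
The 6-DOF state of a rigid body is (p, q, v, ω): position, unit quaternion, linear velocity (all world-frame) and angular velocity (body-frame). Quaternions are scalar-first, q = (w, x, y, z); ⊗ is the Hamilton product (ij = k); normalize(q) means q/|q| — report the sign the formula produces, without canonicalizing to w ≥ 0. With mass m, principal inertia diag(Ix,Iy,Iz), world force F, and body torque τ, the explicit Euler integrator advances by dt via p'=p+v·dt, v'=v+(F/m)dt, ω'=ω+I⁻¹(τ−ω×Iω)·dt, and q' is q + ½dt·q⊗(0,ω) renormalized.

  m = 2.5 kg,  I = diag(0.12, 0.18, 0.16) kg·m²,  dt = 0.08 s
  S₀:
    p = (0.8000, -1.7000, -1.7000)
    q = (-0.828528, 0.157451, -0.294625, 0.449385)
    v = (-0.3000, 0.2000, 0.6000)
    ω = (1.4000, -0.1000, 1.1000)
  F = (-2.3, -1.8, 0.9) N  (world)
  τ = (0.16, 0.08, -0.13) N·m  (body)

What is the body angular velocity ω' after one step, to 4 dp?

ω' = (1.5052, -0.0371, 1.0392)

(τ − ω×Iω)/I = (1.3150, 0.7867, -0.7600)
new body rate ω' = (1.5052, -0.0371, 1.0392)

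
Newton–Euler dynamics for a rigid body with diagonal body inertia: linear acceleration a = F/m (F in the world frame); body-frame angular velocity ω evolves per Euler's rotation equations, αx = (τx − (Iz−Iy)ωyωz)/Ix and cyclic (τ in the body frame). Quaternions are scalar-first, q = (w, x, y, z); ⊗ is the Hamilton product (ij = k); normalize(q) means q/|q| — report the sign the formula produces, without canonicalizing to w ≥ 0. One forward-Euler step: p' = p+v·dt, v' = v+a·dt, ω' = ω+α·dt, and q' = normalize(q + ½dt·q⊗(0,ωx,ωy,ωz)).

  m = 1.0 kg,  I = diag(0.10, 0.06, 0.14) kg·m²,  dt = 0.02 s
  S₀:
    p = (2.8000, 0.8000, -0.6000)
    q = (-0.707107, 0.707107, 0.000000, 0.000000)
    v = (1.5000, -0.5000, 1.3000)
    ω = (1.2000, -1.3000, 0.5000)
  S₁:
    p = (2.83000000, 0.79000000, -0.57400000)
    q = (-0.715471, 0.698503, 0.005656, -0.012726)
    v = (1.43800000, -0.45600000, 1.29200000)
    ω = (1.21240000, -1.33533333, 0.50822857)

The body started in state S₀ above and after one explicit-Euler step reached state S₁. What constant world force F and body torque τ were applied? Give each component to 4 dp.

F = (-3.1000, 2.2000, -0.4000)
τ = (0.0100, -0.1300, 0.1200)

v₁ − v₀ = (-0.06200000, 0.04400000, -0.00800000)
applied force F = (-3.1000, 2.2000, -0.4000)
Δω = ω₁−ω₀ = (0.01240000, -0.03533333, 0.00822857)
I·α + gyro = (0.0100, -0.1300, 0.1200)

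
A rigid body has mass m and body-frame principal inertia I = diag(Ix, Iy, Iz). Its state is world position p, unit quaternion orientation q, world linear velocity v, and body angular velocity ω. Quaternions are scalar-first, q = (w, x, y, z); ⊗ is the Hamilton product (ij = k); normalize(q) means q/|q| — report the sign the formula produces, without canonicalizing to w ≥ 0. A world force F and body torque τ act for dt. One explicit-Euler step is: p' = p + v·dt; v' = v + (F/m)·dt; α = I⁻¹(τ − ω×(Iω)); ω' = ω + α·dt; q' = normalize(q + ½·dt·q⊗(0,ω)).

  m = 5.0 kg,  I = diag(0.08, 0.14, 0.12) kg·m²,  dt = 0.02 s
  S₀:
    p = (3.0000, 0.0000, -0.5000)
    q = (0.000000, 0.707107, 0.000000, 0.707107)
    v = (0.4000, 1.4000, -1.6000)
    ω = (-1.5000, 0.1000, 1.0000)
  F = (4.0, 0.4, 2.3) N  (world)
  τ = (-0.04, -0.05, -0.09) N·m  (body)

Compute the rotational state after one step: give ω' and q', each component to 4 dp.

ω' = (-1.5095, 0.0843, 0.9865)
q' = (0.0035, 0.7063, -0.0177, 0.7077)

(τ − ω×Iω)/I = (-0.4750, -0.7857, -0.6750)
ω' = ω + α·dt = (-1.5095, 0.0843, 0.9865)
q⊗(0,ω) = (0.3535535, -0.0707107, -1.7677675, 0.0707107)
q' = normalize(q + ½dt·q⊗(0,ω)) = (0.0035, 0.7063, -0.0177, 0.7077)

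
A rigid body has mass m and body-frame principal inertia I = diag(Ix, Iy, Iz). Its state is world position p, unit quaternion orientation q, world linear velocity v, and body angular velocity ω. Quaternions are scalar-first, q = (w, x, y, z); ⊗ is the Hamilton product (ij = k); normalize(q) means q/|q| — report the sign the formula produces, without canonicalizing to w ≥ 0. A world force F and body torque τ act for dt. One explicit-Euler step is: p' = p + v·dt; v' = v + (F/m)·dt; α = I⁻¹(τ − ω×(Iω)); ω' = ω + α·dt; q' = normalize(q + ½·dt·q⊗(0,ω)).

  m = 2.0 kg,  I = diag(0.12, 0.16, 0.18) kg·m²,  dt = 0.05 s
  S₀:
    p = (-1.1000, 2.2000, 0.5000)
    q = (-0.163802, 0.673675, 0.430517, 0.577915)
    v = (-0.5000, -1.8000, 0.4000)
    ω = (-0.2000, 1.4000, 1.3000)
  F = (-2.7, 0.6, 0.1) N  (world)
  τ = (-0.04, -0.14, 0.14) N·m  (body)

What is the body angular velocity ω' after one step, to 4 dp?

precession coupling ω×(Iω) = (0.0364, 0.0156, -0.0112)
α = I⁻¹(τ − ω×Iω) = (-0.6367, -0.9725, 0.8400)
new body rate ω' = (-0.2318, 1.3514, 1.3420)

ω' = (-0.2318, 1.3514, 1.3420)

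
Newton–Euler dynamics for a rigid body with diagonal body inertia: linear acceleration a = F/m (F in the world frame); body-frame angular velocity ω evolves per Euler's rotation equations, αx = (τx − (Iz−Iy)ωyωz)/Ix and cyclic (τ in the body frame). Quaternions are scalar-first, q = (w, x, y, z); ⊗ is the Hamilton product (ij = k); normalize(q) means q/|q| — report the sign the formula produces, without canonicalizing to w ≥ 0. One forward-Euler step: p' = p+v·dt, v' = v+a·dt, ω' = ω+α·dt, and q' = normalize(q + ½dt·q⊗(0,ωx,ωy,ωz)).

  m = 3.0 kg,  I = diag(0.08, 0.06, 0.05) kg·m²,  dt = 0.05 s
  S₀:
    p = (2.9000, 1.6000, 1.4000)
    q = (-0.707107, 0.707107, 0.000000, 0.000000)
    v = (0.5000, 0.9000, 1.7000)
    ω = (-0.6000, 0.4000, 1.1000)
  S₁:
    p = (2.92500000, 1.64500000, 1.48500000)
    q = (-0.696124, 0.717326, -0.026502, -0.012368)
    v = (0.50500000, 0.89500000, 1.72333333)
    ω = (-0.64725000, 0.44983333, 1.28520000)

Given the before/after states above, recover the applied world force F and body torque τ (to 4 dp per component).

ω₁ − ω₀ = (-0.04725000, 0.04983333, 0.18520000)
gyro term ω₀×Iω₀ = (-0.0044, -0.0198, 0.0048)
applied torque τ = (-0.0800, 0.0400, 0.1900)
velocity change Δv = (0.00500000, -0.00500000, 0.02333333)
m·(v₁−v₀)/dt = (0.3000, -0.3000, 1.4000)

F = (0.3000, -0.3000, 1.4000)
τ = (-0.0800, 0.0400, 0.1900)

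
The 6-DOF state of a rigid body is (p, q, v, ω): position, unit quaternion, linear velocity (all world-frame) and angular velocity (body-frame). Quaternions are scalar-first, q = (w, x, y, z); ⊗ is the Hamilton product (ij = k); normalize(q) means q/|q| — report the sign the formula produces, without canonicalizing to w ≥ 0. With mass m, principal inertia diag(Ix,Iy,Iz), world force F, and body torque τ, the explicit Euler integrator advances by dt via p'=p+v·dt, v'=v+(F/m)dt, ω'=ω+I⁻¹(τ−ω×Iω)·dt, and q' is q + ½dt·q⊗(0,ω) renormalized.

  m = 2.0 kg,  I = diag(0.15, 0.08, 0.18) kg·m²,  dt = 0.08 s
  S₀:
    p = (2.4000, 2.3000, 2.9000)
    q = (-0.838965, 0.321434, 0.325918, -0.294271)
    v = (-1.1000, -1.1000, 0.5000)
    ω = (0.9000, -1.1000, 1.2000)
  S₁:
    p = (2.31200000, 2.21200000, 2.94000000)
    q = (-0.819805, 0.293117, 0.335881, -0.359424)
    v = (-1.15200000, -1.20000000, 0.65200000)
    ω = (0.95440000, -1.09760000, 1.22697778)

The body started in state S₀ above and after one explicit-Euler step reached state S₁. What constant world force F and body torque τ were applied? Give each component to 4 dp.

ω₁ − ω₀ = (0.05440000, 0.00240000, 0.02697778)
gyro term ω₀×Iω₀ = (-0.1320, -0.0324, 0.0693)
τ = I·(Δω/dt) + ω₀×(Iω₀) = (-0.0300, -0.0300, 0.1300)
velocity change Δv = (-0.05200000, -0.10000000, 0.15200000)
applied force F = (-1.3000, -2.5000, 3.8000)

F = (-1.3000, -2.5000, 3.8000)
τ = (-0.0300, -0.0300, 0.1300)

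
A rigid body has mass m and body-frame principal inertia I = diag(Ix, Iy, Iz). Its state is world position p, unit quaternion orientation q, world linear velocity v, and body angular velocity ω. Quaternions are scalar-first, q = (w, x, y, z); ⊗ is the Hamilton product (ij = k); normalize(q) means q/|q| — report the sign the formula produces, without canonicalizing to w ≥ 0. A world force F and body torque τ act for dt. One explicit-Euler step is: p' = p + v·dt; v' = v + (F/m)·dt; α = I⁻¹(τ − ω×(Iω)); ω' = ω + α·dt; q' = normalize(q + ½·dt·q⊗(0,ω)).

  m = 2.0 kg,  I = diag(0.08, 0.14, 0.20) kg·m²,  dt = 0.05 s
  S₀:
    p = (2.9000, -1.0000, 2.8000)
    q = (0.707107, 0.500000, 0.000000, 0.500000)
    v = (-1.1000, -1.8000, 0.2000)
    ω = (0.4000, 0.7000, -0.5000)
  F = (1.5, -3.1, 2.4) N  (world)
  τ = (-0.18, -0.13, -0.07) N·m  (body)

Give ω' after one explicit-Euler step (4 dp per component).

ω' = (0.3006, 0.6450, -0.5217)

angular accel α = (-1.9875, -1.1000, -0.4340)
ω + α·dt = (0.3006, 0.6450, -0.5217)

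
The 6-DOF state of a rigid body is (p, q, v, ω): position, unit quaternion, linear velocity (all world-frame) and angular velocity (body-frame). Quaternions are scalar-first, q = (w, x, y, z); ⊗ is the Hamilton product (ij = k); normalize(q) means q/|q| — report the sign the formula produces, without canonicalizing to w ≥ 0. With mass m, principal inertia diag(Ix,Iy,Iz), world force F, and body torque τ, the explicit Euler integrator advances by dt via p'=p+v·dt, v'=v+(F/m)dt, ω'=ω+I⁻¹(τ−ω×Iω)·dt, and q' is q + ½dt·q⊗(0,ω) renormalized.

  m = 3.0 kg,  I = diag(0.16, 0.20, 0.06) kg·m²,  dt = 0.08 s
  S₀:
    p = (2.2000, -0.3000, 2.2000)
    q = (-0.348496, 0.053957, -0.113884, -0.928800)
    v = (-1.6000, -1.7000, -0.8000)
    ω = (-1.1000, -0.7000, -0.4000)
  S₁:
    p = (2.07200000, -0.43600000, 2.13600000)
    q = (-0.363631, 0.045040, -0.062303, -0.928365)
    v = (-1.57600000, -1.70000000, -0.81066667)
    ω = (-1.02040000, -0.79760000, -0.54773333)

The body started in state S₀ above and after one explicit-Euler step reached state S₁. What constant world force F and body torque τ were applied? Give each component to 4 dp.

Δv = v₁−v₀ = (0.02400000, 0.00000000, -0.01066667)
applied force F = (0.9000, 0.0000, -0.4000)
ω₁ − ω₀ = (0.07960000, -0.09760000, -0.14773333)
ω₀×(Iω₀) = (-0.0392, 0.0440, 0.0308)
I·α + gyro = (0.1200, -0.2000, -0.0800)

F = (0.9000, 0.0000, -0.4000)
τ = (0.1200, -0.2000, -0.0800)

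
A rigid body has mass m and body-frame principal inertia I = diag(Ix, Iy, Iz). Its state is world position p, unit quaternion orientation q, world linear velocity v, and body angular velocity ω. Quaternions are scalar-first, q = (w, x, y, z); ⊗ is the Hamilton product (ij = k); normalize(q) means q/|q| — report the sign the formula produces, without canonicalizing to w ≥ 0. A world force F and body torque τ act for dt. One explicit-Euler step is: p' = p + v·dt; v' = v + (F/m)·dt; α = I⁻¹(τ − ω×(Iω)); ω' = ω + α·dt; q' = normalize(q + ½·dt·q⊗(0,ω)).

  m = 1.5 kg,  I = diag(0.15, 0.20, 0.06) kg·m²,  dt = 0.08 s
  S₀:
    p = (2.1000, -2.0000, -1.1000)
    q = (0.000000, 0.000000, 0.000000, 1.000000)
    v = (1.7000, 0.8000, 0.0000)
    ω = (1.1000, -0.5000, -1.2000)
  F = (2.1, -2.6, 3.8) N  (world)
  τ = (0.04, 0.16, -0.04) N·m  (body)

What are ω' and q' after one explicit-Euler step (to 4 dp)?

gyro term ω×Iω = (-0.0840, -0.1188, -0.0275)
(τ − ω×Iω)/I = (0.8267, 1.3940, -0.2083)
new body rate ω' = (1.1661, -0.3885, -1.2167)
2q̇ = q⊗(0,ω) = (1.2000000, 0.5000000, 1.1000000, 0.0000000)
q + ½dt·q⊗(0,ω), renormalized = (0.0479, 0.0200, 0.0439, 0.9977)

ω' = (1.1661, -0.3885, -1.2167)
q' = (0.0479, 0.0200, 0.0439, 0.9977)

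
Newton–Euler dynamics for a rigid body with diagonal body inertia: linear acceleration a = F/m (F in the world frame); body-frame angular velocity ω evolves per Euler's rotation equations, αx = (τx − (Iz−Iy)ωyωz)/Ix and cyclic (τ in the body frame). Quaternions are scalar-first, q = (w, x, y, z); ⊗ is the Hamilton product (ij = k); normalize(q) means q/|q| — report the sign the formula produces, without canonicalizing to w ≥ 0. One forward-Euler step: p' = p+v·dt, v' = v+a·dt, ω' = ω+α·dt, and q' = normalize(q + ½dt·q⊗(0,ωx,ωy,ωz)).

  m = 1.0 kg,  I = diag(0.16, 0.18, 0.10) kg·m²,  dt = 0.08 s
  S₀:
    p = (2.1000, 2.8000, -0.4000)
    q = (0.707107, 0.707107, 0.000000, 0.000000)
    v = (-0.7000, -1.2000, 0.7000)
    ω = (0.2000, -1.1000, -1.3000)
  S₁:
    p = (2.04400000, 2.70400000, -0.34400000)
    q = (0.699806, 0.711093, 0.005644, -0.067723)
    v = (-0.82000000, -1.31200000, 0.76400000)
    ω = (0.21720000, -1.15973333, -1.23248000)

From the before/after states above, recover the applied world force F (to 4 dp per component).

Δv = v₁−v₀ = (-0.12000000, -0.11200000, 0.06400000)
applied force F = (-1.5000, -1.4000, 0.8000)

F = (-1.5000, -1.4000, 0.8000)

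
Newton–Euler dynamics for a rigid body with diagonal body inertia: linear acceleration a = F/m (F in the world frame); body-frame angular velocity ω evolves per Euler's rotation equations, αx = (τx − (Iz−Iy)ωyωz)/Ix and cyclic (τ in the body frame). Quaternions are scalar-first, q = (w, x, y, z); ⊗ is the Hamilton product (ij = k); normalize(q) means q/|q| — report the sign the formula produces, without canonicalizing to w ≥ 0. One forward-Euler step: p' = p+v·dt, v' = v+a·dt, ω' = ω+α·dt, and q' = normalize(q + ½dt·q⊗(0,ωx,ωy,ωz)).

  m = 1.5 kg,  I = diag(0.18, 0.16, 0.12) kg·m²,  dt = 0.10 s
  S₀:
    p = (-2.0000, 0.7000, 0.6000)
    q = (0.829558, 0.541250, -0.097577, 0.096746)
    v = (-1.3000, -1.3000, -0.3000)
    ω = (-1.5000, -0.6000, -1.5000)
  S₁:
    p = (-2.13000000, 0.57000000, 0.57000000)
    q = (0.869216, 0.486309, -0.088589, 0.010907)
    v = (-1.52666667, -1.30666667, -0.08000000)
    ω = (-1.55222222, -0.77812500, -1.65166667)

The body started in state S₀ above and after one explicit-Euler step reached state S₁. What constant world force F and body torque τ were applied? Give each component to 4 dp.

F = (-3.4000, -0.1000, 3.3000)
τ = (-0.1300, -0.1500, -0.2000)

Δv = v₁−v₀ = (-0.22666667, -0.00666667, 0.22000000)
applied force F = (-3.4000, -0.1000, 3.3000)
rate change Δω = (-0.05222222, -0.17812500, -0.15166667)
τ = I·(Δω/dt) + ω₀×(Iω₀) = (-0.1300, -0.1500, -0.2000)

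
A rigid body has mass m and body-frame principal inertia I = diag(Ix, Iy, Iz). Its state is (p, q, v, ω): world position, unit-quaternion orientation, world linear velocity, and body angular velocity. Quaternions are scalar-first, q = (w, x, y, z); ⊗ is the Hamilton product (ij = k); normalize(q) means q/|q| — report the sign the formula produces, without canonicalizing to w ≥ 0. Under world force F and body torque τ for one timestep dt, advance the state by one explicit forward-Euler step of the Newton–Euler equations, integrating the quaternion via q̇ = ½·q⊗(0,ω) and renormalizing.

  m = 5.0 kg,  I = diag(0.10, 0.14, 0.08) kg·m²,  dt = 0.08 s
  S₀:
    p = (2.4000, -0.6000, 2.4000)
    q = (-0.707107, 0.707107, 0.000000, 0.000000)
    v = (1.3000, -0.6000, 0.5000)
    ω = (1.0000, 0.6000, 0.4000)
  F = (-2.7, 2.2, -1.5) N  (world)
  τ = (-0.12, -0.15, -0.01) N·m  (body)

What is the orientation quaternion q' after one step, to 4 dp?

Hamilton product q⊗(0,ω) = (-0.7071070, -0.7071070, -0.7071070, 0.1414214)
updated quaternion q' = (-0.7345, 0.6780, -0.0282, 0.0056)

q' = (-0.7345, 0.6780, -0.0282, 0.0056)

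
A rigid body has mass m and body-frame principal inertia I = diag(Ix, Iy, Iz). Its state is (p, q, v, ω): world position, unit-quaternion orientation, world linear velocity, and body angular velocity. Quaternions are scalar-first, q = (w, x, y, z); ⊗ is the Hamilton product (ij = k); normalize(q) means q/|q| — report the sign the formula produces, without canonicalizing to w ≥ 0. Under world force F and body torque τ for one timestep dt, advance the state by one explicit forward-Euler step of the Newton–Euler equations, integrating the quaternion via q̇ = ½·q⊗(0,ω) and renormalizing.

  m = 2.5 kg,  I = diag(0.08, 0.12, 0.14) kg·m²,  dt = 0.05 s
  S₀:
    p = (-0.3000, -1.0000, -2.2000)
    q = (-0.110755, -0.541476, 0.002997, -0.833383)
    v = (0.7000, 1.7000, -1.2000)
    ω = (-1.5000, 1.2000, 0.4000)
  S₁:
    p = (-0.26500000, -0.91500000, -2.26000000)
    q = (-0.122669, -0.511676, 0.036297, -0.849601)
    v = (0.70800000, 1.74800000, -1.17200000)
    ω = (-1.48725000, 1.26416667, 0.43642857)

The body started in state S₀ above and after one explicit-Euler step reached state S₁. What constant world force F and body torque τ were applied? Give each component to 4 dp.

rate change Δω = (0.01275000, 0.06416667, 0.03642857)
applied torque τ = (0.0300, 0.1900, 0.0300)
v₁ − v₀ = (0.00800000, 0.04800000, 0.02800000)
applied force F = (0.4000, 2.4000, 1.4000)

F = (0.4000, 2.4000, 1.4000)
τ = (0.0300, 0.1900, 0.0300)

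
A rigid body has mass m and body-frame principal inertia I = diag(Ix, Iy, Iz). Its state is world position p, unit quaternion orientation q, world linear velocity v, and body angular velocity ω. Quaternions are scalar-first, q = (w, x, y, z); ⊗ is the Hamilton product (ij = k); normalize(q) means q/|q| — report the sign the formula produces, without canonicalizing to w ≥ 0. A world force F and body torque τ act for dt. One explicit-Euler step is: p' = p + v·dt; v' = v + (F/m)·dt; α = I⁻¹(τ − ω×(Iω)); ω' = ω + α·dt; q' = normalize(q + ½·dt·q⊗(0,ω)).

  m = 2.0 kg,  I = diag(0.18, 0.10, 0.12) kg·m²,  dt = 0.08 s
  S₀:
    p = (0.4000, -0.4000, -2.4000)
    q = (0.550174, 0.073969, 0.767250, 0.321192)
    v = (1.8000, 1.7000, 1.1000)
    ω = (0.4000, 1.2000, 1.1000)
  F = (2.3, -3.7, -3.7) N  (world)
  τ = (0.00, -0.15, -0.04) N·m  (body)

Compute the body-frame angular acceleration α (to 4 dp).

α = (-0.1467, -1.7640, -0.0133)

gyro term ω×Iω = (0.0264, 0.0264, -0.0384)
angular accel α = (-0.1467, -1.7640, -0.0133)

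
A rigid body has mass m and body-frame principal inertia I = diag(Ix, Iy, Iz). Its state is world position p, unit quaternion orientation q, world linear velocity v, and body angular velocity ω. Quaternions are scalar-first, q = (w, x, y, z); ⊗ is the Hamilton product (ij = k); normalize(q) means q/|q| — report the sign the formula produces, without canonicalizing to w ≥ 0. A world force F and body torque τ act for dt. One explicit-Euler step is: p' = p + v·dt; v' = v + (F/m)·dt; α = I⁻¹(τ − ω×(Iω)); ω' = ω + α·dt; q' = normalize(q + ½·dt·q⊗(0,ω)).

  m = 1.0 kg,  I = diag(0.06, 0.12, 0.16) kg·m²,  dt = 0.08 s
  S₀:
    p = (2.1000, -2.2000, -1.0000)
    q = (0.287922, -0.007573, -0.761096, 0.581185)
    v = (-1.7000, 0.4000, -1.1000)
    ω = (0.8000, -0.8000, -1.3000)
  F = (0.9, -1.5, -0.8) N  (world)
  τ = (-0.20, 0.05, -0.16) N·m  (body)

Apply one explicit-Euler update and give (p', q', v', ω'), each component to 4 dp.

p' = (1.9640, -2.1680, -1.0880)
q' = (0.2933, 0.0597, -0.7503, 0.5894)
v' = (-1.6280, 0.2800, -1.1640)
ω' = (0.4779, -0.8360, -1.3608)

p' = p + v·dt = (1.9640, -2.1680, -1.0880)
v + (F/m)dt = (-1.6280, 0.2800, -1.1640)
precession coupling ω×(Iω) = (0.0416, 0.1040, -0.0384)
(τ − ω×Iω)/I = (-4.0267, -0.4500, -0.7600)
ω + α·dt = (0.4779, -0.8360, -1.3608)
Hamilton product q⊗(0,ω) = (0.1527221, 1.6847104, 0.2247655, 0.2406366)
updated quaternion q' = (0.2933, 0.0597, -0.7503, 0.5894)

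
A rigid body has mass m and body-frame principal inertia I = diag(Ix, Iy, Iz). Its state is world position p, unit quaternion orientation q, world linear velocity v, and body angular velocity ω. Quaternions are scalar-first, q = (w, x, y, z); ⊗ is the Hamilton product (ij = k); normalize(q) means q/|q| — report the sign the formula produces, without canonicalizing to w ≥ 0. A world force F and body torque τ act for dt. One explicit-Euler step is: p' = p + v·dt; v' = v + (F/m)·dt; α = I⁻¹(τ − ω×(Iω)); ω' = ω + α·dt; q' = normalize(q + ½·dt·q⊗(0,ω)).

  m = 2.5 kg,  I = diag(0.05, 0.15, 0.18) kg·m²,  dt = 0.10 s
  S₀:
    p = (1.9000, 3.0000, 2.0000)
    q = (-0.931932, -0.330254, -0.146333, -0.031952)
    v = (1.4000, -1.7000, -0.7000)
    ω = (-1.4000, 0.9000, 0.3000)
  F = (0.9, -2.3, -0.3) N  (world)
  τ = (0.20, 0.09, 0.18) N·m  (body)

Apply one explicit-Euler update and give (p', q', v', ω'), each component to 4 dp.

p' = (2.0400, 2.8300, 1.9300)
q' = (-0.9446, -0.2648, -0.1804, -0.0708)
v' = (1.4360, -1.7920, -0.7120)
ω' = (-1.0162, 0.9236, 0.4700)

angular accel α = (3.8380, 0.2360, 1.7000)
ω' = ω + α·dt = (-1.0162, 0.9236, 0.4700)
Hamilton product q⊗(0,ω) = (-0.3210703, 1.2895617, -0.6949298, -0.7816744)
q' = normalize(q + ½dt·q⊗(0,ω)) = (-0.9446, -0.2648, -0.1804, -0.0708)
a = (0.3600, -0.9200, -0.1200)
new position p' = (2.0400, 2.8300, 1.9300)
new velocity v' = (1.4360, -1.7920, -0.7120)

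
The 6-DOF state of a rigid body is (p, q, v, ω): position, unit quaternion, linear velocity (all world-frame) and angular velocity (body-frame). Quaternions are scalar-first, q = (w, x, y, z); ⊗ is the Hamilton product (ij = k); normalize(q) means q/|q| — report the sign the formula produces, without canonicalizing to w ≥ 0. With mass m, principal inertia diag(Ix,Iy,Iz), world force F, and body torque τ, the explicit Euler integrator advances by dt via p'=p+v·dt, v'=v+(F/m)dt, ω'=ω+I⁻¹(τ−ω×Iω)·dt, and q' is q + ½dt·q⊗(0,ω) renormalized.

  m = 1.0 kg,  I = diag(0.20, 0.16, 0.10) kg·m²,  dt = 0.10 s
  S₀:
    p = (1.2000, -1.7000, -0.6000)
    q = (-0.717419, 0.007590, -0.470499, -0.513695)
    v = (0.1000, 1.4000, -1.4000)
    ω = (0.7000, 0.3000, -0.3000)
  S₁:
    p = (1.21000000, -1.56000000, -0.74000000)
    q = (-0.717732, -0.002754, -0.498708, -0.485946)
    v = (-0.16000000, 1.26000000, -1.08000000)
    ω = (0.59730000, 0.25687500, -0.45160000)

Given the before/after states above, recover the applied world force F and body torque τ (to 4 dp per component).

ω₁ − ω₀ = (-0.10270000, -0.04312500, -0.15160000)
τ = I·(Δω/dt) + ω₀×(Iω₀) = (-0.2000, -0.0900, -0.1600)
v₁ − v₀ = (-0.26000000, -0.14000000, 0.32000000)
applied force F = (-2.6000, -1.4000, 3.2000)

F = (-2.6000, -1.4000, 3.2000)
τ = (-0.2000, -0.0900, -0.1600)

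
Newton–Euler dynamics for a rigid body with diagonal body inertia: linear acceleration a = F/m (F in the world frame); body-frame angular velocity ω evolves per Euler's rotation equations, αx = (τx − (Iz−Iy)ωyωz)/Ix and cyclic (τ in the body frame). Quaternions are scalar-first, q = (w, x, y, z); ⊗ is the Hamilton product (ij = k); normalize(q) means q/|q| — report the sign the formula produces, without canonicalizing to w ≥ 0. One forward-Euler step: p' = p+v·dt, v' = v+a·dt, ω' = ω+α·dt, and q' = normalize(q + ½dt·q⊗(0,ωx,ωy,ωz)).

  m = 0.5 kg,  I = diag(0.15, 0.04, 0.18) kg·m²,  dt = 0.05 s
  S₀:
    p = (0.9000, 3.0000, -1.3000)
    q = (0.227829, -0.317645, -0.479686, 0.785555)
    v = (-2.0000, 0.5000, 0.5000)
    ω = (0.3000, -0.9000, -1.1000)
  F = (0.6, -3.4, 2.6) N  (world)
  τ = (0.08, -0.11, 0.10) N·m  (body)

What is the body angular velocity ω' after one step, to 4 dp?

ω' = (0.2805, -1.0499, -1.0805)

angular accel α = (-0.3907, -2.9975, 0.3906)
ω + α·dt = (0.2805, -1.0499, -1.0805)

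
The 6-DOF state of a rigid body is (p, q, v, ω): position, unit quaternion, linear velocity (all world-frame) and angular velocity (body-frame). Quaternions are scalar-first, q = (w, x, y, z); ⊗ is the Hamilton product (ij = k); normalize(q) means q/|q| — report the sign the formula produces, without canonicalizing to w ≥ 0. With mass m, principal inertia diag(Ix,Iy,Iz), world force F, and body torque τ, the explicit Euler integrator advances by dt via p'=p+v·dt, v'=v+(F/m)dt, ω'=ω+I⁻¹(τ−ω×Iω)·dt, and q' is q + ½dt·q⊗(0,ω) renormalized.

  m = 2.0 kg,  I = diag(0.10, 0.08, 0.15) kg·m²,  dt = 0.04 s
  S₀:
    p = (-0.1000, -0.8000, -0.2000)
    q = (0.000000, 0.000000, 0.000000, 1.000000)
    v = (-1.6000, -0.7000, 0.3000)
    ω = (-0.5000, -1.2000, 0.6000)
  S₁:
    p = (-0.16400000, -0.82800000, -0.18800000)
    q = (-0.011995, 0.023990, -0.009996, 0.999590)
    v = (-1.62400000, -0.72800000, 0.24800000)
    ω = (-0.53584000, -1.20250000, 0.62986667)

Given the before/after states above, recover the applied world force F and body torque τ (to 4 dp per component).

ω₁ − ω₀ = (-0.03584000, -0.00250000, 0.02986667)
ω₀×(Iω₀) = (-0.0504, 0.0150, -0.0120)
τ = I·(Δω/dt) + ω₀×(Iω₀) = (-0.1400, 0.0100, 0.1000)
velocity change Δv = (-0.02400000, -0.02800000, -0.05200000)
F = m·Δv/dt = (-1.2000, -1.4000, -2.6000)

F = (-1.2000, -1.4000, -2.6000)
τ = (-0.1400, 0.0100, 0.1000)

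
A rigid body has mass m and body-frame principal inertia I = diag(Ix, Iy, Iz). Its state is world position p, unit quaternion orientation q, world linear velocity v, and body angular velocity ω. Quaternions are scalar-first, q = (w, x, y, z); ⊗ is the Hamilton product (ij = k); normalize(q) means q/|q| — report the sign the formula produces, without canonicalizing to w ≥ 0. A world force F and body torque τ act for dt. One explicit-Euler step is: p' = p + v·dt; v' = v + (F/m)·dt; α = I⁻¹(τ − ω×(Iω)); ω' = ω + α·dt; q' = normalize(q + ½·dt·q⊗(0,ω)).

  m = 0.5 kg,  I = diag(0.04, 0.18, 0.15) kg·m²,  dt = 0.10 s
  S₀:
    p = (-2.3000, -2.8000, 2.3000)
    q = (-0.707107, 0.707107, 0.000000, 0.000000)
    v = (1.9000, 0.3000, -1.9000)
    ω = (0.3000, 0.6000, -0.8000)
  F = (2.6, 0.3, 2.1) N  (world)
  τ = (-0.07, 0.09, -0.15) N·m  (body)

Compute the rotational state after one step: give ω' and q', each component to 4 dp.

(τ − ω×Iω)/I = (-2.1100, 0.3533, -1.1680)
ω + α·dt = (0.0890, 0.6353, -0.9168)
q⊗(0,ω) = (-0.2121321, -0.2121321, 0.1414214, 0.9899498)
q' = normalize(q + ½dt·q⊗(0,ω)) = (-0.7167, 0.6956, 0.0071, 0.0494)

ω' = (0.0890, 0.6353, -0.9168)
q' = (-0.7167, 0.6956, 0.0071, 0.0494)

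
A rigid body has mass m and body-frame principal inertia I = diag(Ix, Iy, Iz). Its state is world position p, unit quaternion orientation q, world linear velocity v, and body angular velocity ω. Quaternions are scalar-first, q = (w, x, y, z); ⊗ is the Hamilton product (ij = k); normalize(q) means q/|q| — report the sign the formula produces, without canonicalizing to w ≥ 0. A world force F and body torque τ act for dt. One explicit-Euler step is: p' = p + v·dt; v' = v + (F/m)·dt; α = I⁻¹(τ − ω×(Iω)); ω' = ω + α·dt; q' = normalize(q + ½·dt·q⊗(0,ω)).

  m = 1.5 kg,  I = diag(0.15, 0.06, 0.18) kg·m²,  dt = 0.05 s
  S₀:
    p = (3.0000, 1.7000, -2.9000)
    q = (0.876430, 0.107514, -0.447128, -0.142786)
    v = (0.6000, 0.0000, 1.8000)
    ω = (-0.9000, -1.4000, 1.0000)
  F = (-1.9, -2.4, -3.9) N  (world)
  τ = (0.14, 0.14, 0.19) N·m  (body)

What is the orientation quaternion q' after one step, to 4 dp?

Hamilton product q⊗(0,ω) = (-0.3864306, -1.4358154, -1.2060086, 0.3234952)
q + ½dt·q⊗(0,ω), renormalized = (0.8657, 0.0715, -0.4767, -0.1345)

q' = (0.8657, 0.0715, -0.4767, -0.1345)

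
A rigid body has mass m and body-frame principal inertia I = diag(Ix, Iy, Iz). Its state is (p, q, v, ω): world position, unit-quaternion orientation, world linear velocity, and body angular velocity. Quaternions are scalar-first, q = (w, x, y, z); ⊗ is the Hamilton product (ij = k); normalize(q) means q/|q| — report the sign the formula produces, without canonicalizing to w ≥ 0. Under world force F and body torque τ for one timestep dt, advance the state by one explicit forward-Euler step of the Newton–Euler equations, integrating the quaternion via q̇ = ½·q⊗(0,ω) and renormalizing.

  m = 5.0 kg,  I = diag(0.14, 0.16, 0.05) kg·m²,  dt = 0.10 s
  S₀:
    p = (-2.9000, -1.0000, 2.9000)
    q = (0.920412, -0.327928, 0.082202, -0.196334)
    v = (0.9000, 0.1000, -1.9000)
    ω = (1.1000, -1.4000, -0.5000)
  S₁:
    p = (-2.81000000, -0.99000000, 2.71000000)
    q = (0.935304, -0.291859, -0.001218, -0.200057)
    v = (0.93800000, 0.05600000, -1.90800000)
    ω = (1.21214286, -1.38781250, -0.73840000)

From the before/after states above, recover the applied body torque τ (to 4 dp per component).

rate change Δω = (0.11214286, 0.01218750, -0.23840000)
I·α + gyro = (0.0800, -0.0300, -0.1500)

τ = (0.0800, -0.0300, -0.1500)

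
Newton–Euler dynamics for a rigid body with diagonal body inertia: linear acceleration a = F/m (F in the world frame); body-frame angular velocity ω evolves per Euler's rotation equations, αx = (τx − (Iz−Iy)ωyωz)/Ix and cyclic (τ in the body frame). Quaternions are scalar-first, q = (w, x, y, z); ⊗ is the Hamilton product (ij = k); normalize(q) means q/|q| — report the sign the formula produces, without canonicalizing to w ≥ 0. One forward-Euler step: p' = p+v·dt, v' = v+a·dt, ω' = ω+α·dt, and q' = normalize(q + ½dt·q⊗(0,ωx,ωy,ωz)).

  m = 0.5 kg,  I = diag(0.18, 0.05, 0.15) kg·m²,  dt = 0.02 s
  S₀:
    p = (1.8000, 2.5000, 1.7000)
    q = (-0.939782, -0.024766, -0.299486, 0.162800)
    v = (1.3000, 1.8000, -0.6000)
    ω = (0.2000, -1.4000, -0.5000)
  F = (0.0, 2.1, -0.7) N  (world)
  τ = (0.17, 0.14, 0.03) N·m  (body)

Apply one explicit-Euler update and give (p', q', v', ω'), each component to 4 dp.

p' = (1.8260, 2.5360, 1.6880)
q' = (-0.9430, -0.0229, -0.2861, 0.1684)
v' = (1.3000, 1.8840, -0.6280)
ω' = (0.2111, -1.3428, -0.5009)

a = F/m = (0.0000, 4.2000, -1.4000)
new position p' = (1.8260, 2.5360, 1.6880)
new velocity v' = (1.3000, 1.8840, -0.6280)
(τ − ω×Iω)/I = (0.5556, 2.8600, -0.0427)
ω + α·dt = (0.2111, -1.3428, -0.5009)
2q̇ = q⊗(0,ω) = (-0.3329272, 0.1897066, 1.3358718, 0.5644606)
updated quaternion q' = (-0.9430, -0.0229, -0.2861, 0.1684)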